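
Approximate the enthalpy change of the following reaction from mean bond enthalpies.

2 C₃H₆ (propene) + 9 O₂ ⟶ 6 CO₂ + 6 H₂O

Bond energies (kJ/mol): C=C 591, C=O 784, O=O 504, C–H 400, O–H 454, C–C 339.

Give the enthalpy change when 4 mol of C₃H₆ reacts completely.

ΔH = −7320 kJ

Bonds broken (reactants):
  C–C: 2 × 339 = 678
  C–H: 12 × 400 = 4800
  C=C: 2 × 591 = 1182
  O=O: 9 × 504 = 4536
  Σ(broken) = 11196 kJ
Bonds formed (products):
  C=O: 12 × 784 = 9408
  O–H: 12 × 454 = 5448
  Σ(formed) = 14856 kJ
ΔH = Σ(broken) − Σ(formed) = 11196 − 14856 = −3660 kJ
For 2× the reaction as written: 2 × (−3660) = −7320 kJ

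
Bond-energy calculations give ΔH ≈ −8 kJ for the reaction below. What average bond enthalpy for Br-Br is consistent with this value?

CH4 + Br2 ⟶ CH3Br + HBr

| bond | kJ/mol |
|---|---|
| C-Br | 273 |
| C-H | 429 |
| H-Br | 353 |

D(Br-Br) ≈ 189 kJ/mol

Let D be the Br-Br bond energy.
Σ(broken) = 1×D + 4×429 = 1716 + D
Σ(formed) = 1×273 + 3×429 + 1×353 = 1913
ΔH = Σ(broken) − Σ(formed) = (1716 + D) − (1913) = −197 + D
Setting this equal to −8 kJ gives D = 189 kJ/mol.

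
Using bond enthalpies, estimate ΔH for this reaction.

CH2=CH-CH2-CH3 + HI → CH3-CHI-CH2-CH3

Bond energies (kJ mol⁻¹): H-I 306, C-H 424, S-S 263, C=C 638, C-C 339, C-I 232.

Bonds broken (reactants):
  C-C: 2 × 339 = 678
  C-H: 8 × 424 = 3392
  C=C: 1 × 638 = 638
  H-I: 1 × 306 = 306
  Σ(broken) = 5014 kJ
Bonds formed (products):
  C-C: 3 × 339 = 1017
  C-H: 9 × 424 = 3816
  C-I: 1 × 232 = 232
  Σ(formed) = 5065 kJ
ΔH = Σ(broken) − Σ(formed) = 5014 − 5065 = −51 kJ

ΔH ≈ −51 kJ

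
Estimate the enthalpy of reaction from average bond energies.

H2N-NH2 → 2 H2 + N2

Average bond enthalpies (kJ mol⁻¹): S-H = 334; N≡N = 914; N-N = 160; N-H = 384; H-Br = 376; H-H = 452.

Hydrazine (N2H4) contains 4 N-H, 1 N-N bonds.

Bonds broken (reactants):
  N-H: 4 × 384 = 1536
  N-N: 1 × 160 = 160
  Σ(broken) = 1696 kJ
Bonds formed (products):
  H-H: 2 × 452 = 904
  N≡N: 1 × 914 = 914
  Σ(formed) = 1818 kJ
ΔH = Σ(broken) − Σ(formed) = 1696 − 1818 = −122 kJ

ΔH ≈ −122 kJ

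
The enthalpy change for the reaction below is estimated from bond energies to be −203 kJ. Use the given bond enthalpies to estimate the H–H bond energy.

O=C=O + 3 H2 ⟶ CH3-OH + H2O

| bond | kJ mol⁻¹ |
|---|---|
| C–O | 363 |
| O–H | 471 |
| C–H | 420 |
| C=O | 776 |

Let D be the H–H bond energy.
Σ(broken) = 2×776 + 3×D = 1552 + 3D
Σ(formed) = 3×420 + 1×363 + 3×471 = 3036
ΔH = Σ(broken) − Σ(formed) = (1552 + 3D) − (3036) = −1484 + 3D
Setting this equal to −203 kJ gives 3D = 1281, so D = 427 kJ/mol.

D(H–H) ≈ 427 kJ/mol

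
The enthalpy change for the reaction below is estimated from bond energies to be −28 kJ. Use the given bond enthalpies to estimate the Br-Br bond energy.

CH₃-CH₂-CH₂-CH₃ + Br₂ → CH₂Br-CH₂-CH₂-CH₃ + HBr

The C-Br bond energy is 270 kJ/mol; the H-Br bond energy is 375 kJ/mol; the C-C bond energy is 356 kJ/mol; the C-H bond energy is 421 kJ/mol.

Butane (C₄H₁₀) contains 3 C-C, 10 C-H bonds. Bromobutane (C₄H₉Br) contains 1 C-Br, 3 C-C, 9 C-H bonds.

D(Br-Br) ≈ 196 kJ/mol

Let D be the Br-Br bond energy.
Σ(broken) = 1×D + 3×356 + 10×421 = 5278 + D
Σ(formed) = 1×270 + 3×356 + 9×421 + 1×375 = 5502
ΔH = Σ(broken) − Σ(formed) = (5278 + D) − (5502) = −224 + D
Setting this equal to −28 kJ gives D = 196 kJ/mol.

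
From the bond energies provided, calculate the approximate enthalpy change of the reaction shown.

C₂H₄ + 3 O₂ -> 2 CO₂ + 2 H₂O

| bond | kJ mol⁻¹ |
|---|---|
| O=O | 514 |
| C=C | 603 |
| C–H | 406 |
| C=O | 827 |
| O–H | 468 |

ΔH ≈ −1411 kJ

Bonds broken (reactants):
  C–H: 4 × 406 = 1624
  C=C: 1 × 603 = 603
  O=O: 3 × 514 = 1542
  Σ(broken) = 3769 kJ
Bonds formed (products):
  C=O: 4 × 827 = 3308
  O–H: 4 × 468 = 1872
  Σ(formed) = 5180 kJ
ΔH = Σ(broken) − Σ(formed) = 3769 − 5180 = −1411 kJ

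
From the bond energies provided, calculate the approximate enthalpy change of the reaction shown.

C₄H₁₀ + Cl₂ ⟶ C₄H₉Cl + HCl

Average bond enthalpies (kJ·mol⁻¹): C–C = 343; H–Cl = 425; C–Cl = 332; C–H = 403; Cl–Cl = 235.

ΔH ≈ −119 kJ

Bonds broken (reactants):
  C–C: 3 × 343 = 1029
  C–H: 10 × 403 = 4030
  Cl–Cl: 1 × 235 = 235
  Σ(broken) = 5294 kJ
Bonds formed (products):
  C–C: 3 × 343 = 1029
  C–Cl: 1 × 332 = 332
  C–H: 9 × 403 = 3627
  H–Cl: 1 × 425 = 425
  Σ(formed) = 5413 kJ
ΔH = Σ(broken) − Σ(formed) = 5294 − 5413 = −119 kJ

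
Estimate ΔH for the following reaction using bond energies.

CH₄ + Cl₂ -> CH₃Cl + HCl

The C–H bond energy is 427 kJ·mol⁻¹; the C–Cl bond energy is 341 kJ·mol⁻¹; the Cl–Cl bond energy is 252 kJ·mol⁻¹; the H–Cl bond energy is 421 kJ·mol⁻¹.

Bonds broken (reactants):
  C–H: 4 × 427 = 1708
  Cl–Cl: 1 × 252 = 252
  Σ(broken) = 1960 kJ
Bonds formed (products):
  C–Cl: 1 × 341 = 341
  C–H: 3 × 427 = 1281
  H–Cl: 1 × 421 = 421
  Σ(formed) = 2043 kJ
ΔH = Σ(broken) − Σ(formed) = 1960 − 2043 = −83 kJ

ΔH ≈ −83 kJ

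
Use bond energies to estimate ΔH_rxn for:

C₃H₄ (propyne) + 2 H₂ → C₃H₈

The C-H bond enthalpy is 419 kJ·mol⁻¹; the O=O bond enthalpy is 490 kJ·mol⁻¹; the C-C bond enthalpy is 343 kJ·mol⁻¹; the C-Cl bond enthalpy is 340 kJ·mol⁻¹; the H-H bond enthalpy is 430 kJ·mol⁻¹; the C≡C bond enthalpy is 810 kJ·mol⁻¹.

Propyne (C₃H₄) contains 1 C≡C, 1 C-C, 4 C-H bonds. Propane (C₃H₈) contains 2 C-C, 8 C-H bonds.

ΔH ≈ −349 kJ

Bonds broken (reactants):
  C≡C: 1 × 810 = 810
  C-C: 1 × 343 = 343
  C-H: 4 × 419 = 1676
  H-H: 2 × 430 = 860
  Σ(broken) = 3689 kJ
Bonds formed (products):
  C-C: 2 × 343 = 686
  C-H: 8 × 419 = 3352
  Σ(formed) = 4038 kJ
ΔH = Σ(broken) − Σ(formed) = 3689 − 4038 = −349 kJ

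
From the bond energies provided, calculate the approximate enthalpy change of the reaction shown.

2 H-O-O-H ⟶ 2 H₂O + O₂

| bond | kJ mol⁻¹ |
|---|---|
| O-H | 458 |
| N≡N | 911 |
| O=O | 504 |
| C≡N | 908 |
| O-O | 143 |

ΔH ≈ −218 kJ

Bonds broken (reactants):
  O-H: 4 × 458 = 1832
  O-O: 2 × 143 = 286
  Σ(broken) = 2118 kJ
Bonds formed (products):
  O-H: 4 × 458 = 1832
  O=O: 1 × 504 = 504
  Σ(formed) = 2336 kJ
ΔH = Σ(broken) − Σ(formed) = 2118 − 2336 = −218 kJ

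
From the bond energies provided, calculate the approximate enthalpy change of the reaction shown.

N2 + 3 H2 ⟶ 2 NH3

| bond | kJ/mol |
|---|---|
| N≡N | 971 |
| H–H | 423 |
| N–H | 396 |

Bonds broken (reactants):
  H–H: 3 × 423 = 1269
  N≡N: 1 × 971 = 971
  Σ(broken) = 2240 kJ
Bonds formed (products):
  N–H: 6 × 396 = 2376
  Σ(formed) = 2376 kJ
ΔH = Σ(broken) − Σ(formed) = 2240 − 2376 = −136 kJ

ΔH ≈ −136 kJ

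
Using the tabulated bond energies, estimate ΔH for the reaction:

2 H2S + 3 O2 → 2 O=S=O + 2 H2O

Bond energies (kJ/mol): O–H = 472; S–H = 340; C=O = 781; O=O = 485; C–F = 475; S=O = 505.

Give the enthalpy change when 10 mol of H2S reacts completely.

Bonds broken (reactants):
  O=O: 3 × 485 = 1455
  S–H: 4 × 340 = 1360
  Σ(broken) = 2815 kJ
Bonds formed (products):
  O–H: 4 × 472 = 1888
  S=O: 4 × 505 = 2020
  Σ(formed) = 3908 kJ
ΔH = Σ(broken) − Σ(formed) = 2815 − 3908 = −1093 kJ
For 5× the reaction as written: 5 × (−1093) = −5465 kJ

ΔH = −5465 kJ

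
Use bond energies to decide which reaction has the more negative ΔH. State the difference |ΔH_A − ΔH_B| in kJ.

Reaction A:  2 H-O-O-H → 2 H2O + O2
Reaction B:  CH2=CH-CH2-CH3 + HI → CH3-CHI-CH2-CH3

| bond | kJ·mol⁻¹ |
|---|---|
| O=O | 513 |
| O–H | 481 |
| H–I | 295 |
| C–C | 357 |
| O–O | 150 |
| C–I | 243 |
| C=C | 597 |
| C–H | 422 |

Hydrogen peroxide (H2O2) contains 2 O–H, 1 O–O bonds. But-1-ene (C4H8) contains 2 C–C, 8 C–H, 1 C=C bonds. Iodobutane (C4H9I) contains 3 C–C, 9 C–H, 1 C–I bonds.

Reaction A:
  Bonds broken (reactants):
    O–H: 4 × 481 = 1924
    O–O: 2 × 150 = 300
    Σ(broken) = 2224 kJ
  Bonds formed (products):
    O–H: 4 × 481 = 1924
    O=O: 1 × 513 = 513
    Σ(formed) = 2437 kJ
  ΔH_A = 2224 − 2437 = −213 kJ
Reaction B:
  Bonds broken (reactants):
    C–C: 2 × 357 = 714
    C–H: 8 × 422 = 3376
    C=C: 1 × 597 = 597
    H–I: 1 × 295 = 295
    Σ(broken) = 4982 kJ
  Bonds formed (products):
    C–C: 3 × 357 = 1071
    C–H: 9 × 422 = 3798
    C–I: 1 × 243 = 243
    Σ(formed) = 5112 kJ
  ΔH_B = 4982 − 5112 = −130 kJ
ΔH_A − ΔH_B = −83 kJ, so reaction A has the more negative ΔH; |ΔH_A − ΔH_B| = 83 kJ.

Reaction A, by 83 kJ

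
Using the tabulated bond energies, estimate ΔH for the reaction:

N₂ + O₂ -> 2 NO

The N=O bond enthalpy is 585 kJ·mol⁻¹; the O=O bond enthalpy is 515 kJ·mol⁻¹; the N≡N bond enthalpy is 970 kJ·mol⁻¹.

ΔH ≈ +315 kJ

Bonds broken (reactants):
  N≡N: 1 × 970 = 970
  O=O: 1 × 515 = 515
  Σ(broken) = 1485 kJ
Bonds formed (products):
  N=O: 2 × 585 = 1170
  Σ(formed) = 1170 kJ
ΔH = Σ(broken) − Σ(formed) = 1485 − 1170 = +315 kJ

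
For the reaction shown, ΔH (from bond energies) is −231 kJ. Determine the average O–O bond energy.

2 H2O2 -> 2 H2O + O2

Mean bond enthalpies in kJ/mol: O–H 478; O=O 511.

Let D be the O–O bond energy.
Σ(broken) = 4×478 + 2×D = 1912 + 2D
Σ(formed) = 4×478 + 1×511 = 2423
ΔH = Σ(broken) − Σ(formed) = (1912 + 2D) − (2423) = −511 + 2D
Setting this equal to −231 kJ gives 2D = 280, so D = 140 kJ/mol.

D(O–O) ≈ 140 kJ/mol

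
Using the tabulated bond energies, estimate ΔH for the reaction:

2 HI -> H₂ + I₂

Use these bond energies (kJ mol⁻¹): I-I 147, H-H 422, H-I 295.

ΔH ≈ +21 kJ

Bonds broken (reactants):
  H-I: 2 × 295 = 590
  Σ(broken) = 590 kJ
Bonds formed (products):
  H-H: 1 × 422 = 422
  I-I: 1 × 147 = 147
  Σ(formed) = 569 kJ
ΔH = Σ(broken) − Σ(formed) = 590 − 569 = +21 kJ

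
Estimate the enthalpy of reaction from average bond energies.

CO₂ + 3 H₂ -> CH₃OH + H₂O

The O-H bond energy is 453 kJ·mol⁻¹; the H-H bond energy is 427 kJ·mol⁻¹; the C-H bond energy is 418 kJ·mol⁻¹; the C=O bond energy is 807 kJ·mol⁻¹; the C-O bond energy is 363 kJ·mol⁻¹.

Bonds broken (reactants):
  C=O: 2 × 807 = 1614
  H-H: 3 × 427 = 1281
  Σ(broken) = 2895 kJ
Bonds formed (products):
  C-H: 3 × 418 = 1254
  C-O: 1 × 363 = 363
  O-H: 3 × 453 = 1359
  Σ(formed) = 2976 kJ
ΔH = Σ(broken) − Σ(formed) = 2895 − 2976 = −81 kJ

ΔH ≈ −81 kJ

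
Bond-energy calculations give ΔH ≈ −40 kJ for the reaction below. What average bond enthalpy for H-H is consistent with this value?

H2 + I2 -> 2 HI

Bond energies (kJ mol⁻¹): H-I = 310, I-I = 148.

Let D be the H-H bond energy.
Σ(broken) = 1×D + 1×148 = 148 + D
Σ(formed) = 2×310 = 620
ΔH = Σ(broken) − Σ(formed) = (148 + D) − (620) = −472 + D
Setting this equal to −40 kJ gives D = 432 kJ/mol.

D(H-H) ≈ 432 kJ/mol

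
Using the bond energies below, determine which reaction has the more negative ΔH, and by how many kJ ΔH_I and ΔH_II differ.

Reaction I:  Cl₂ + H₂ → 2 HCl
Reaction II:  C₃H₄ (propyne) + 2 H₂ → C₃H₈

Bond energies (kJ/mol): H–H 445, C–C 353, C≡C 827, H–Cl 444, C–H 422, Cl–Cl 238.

Reaction II, by 119 kJ

Reaction I:
  Bonds broken (reactants):
    Cl–Cl: 1 × 238 = 238
    H–H: 1 × 445 = 445
    Σ(broken) = 683 kJ
  Bonds formed (products):
    H–Cl: 2 × 444 = 888
    Σ(formed) = 888 kJ
  ΔH_I = 683 − 888 = −205 kJ
Reaction II:
  Bonds broken (reactants):
    C≡C: 1 × 827 = 827
    C–C: 1 × 353 = 353
    C–H: 4 × 422 = 1688
    H–H: 2 × 445 = 890
    Σ(broken) = 3758 kJ
  Bonds formed (products):
    C–C: 2 × 353 = 706
    C–H: 8 × 422 = 3376
    Σ(formed) = 4082 kJ
  ΔH_II = 3758 − 4082 = −324 kJ
ΔH_I − ΔH_II = +119 kJ, so reaction II has the more negative ΔH; |ΔH_I − ΔH_II| = 119 kJ.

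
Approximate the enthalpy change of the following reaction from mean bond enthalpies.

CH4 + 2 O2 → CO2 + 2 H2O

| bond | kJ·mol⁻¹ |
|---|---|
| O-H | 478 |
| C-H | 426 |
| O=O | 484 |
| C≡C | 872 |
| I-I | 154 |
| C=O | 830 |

ΔH ≈ −900 kJ

Bonds broken (reactants):
  C-H: 4 × 426 = 1704
  O=O: 2 × 484 = 968
  Σ(broken) = 2672 kJ
Bonds formed (products):
  C=O: 2 × 830 = 1660
  O-H: 4 × 478 = 1912
  Σ(formed) = 3572 kJ
ΔH = Σ(broken) − Σ(formed) = 2672 − 3572 = −900 kJ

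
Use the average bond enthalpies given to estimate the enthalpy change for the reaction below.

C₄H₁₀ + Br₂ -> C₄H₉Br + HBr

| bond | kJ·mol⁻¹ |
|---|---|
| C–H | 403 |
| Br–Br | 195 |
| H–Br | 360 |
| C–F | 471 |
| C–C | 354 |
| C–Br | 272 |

Bonds broken (reactants):
  Br–Br: 1 × 195 = 195
  C–C: 3 × 354 = 1062
  C–H: 10 × 403 = 4030
  Σ(broken) = 5287 kJ
Bonds formed (products):
  C–Br: 1 × 272 = 272
  C–C: 3 × 354 = 1062
  C–H: 9 × 403 = 3627
  H–Br: 1 × 360 = 360
  Σ(formed) = 5321 kJ
ΔH = Σ(broken) − Σ(formed) = 5287 − 5321 = −34 kJ

ΔH ≈ −34 kJ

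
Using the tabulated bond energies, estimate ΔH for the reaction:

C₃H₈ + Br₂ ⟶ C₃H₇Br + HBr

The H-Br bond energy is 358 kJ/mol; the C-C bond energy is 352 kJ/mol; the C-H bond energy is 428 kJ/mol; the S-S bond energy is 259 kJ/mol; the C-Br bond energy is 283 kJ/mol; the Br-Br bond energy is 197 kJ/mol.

Bonds broken (reactants):
  Br-Br: 1 × 197 = 197
  C-C: 2 × 352 = 704
  C-H: 8 × 428 = 3424
  Σ(broken) = 4325 kJ
Bonds formed (products):
  C-Br: 1 × 283 = 283
  C-C: 2 × 352 = 704
  C-H: 7 × 428 = 2996
  H-Br: 1 × 358 = 358
  Σ(formed) = 4341 kJ
ΔH = Σ(broken) − Σ(formed) = 4325 − 4341 = −16 kJ

ΔH ≈ −16 kJ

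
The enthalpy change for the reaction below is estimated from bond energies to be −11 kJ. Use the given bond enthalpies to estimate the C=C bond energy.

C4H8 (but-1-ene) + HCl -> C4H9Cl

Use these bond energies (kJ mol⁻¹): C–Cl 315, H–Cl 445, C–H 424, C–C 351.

Let D be the C=C bond energy.
Σ(broken) = 2×351 + 8×424 + 1×D + 1×445 = 4539 + D
Σ(formed) = 3×351 + 1×315 + 9×424 = 5184
ΔH = Σ(broken) − Σ(formed) = (4539 + D) − (5184) = −645 + D
Setting this equal to −11 kJ gives D = 634 kJ/mol.

D(C=C) ≈ 634 kJ/mol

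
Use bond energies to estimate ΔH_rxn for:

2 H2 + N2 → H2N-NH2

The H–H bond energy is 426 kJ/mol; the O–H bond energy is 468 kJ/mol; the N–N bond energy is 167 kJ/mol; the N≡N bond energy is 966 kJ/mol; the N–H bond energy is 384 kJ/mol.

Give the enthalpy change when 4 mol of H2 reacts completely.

Bonds broken (reactants):
  H–H: 2 × 426 = 852
  N≡N: 1 × 966 = 966
  Σ(broken) = 1818 kJ
Bonds formed (products):
  N–H: 4 × 384 = 1536
  N–N: 1 × 167 = 167
  Σ(formed) = 1703 kJ
ΔH = Σ(broken) − Σ(formed) = 1818 − 1703 = +115 kJ
For 2× the reaction as written: 2 × (+115) = +230 kJ

ΔH = +230 kJ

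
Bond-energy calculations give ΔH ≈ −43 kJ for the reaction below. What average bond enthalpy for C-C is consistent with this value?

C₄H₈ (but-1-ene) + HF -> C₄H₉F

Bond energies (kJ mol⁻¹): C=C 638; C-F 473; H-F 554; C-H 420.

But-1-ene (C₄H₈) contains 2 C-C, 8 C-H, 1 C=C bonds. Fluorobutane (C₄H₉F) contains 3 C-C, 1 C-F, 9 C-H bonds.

Let D be the C-C bond energy.
Σ(broken) = 2×D + 8×420 + 1×638 + 1×554 = 4552 + 2D
Σ(formed) = 3×D + 1×473 + 9×420 = 4253 + 3D
ΔH = Σ(broken) − Σ(formed) = (4552 + 2D) − (4253 + 3D) = +299 − D
Setting this equal to −43 kJ gives D = 342 kJ/mol.

D(C-C) ≈ 342 kJ/mol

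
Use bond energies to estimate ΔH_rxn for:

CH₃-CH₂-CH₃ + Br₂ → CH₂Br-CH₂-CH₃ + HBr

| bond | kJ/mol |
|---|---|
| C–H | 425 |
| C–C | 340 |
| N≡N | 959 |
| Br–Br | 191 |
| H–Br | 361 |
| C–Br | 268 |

ΔH ≈ −13 kJ

Bonds broken (reactants):
  Br–Br: 1 × 191 = 191
  C–C: 2 × 340 = 680
  C–H: 8 × 425 = 3400
  Σ(broken) = 4271 kJ
Bonds formed (products):
  C–Br: 1 × 268 = 268
  C–C: 2 × 340 = 680
  C–H: 7 × 425 = 2975
  H–Br: 1 × 361 = 361
  Σ(formed) = 4284 kJ
ΔH = Σ(broken) − Σ(formed) = 4271 − 4284 = −13 kJ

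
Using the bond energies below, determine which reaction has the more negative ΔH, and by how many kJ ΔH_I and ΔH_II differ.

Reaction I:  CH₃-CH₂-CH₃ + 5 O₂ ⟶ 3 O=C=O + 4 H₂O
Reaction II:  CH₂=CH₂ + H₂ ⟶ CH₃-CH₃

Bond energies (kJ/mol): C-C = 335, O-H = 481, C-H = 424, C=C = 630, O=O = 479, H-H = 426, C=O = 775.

Reaction I:
  Bonds broken (reactants):
    C-C: 2 × 335 = 670
    C-H: 8 × 424 = 3392
    O=O: 5 × 479 = 2395
    Σ(broken) = 6457 kJ
  Bonds formed (products):
    C=O: 6 × 775 = 4650
    O-H: 8 × 481 = 3848
    Σ(formed) = 8498 kJ
  ΔH_I = 6457 − 8498 = −2041 kJ
Reaction II:
  Bonds broken (reactants):
    C-H: 4 × 424 = 1696
    C=C: 1 × 630 = 630
    H-H: 1 × 426 = 426
    Σ(broken) = 2752 kJ
  Bonds formed (products):
    C-C: 1 × 335 = 335
    C-H: 6 × 424 = 2544
    Σ(formed) = 2879 kJ
  ΔH_II = 2752 − 2879 = −127 kJ
ΔH_I − ΔH_II = −1914 kJ, so reaction I has the more negative ΔH; |ΔH_I − ΔH_II| = 1914 kJ.

Reaction I, by 1914 kJ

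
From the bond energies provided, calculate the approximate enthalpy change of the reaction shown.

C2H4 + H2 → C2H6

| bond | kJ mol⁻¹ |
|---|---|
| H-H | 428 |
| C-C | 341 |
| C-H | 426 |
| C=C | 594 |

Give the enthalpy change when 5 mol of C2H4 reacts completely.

ΔH = −855 kJ

Bonds broken (reactants):
  C-H: 4 × 426 = 1704
  C=C: 1 × 594 = 594
  H-H: 1 × 428 = 428
  Σ(broken) = 2726 kJ
Bonds formed (products):
  C-C: 1 × 341 = 341
  C-H: 6 × 426 = 2556
  Σ(formed) = 2897 kJ
ΔH = Σ(broken) − Σ(formed) = 2726 − 2897 = −171 kJ
For 5× the reaction as written: 5 × (−171) = −855 kJ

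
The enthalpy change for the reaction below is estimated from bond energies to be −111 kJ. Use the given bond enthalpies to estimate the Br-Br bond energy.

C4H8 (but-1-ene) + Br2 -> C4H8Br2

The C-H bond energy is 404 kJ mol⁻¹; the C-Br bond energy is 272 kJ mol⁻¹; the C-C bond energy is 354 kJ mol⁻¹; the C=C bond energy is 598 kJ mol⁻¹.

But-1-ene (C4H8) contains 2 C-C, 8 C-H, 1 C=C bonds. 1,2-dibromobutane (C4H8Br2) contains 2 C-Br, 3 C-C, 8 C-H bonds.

D(Br-Br) ≈ 189 kJ/mol

Let D be the Br-Br bond energy.
Σ(broken) = 1×D + 2×354 + 8×404 + 1×598 = 4538 + D
Σ(formed) = 2×272 + 3×354 + 8×404 = 4838
ΔH = Σ(broken) − Σ(formed) = (4538 + D) − (4838) = −300 + D
Setting this equal to −111 kJ gives D = 189 kJ/mol.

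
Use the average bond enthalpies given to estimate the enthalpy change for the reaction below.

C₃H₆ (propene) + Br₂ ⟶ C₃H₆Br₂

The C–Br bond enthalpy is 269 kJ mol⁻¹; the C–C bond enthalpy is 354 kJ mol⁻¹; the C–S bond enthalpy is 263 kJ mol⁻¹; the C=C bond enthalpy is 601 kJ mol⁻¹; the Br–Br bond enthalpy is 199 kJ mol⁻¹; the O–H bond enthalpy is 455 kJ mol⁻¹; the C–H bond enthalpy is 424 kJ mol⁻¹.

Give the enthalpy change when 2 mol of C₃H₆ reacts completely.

ΔH = −184 kJ

Bonds broken (reactants):
  Br–Br: 1 × 199 = 199
  C–C: 1 × 354 = 354
  C–H: 6 × 424 = 2544
  C=C: 1 × 601 = 601
  Σ(broken) = 3698 kJ
Bonds formed (products):
  C–Br: 2 × 269 = 538
  C–C: 2 × 354 = 708
  C–H: 6 × 424 = 2544
  Σ(formed) = 3790 kJ
ΔH = Σ(broken) − Σ(formed) = 3698 − 3790 = −92 kJ
For 2× the reaction as written: 2 × (−92) = −184 kJ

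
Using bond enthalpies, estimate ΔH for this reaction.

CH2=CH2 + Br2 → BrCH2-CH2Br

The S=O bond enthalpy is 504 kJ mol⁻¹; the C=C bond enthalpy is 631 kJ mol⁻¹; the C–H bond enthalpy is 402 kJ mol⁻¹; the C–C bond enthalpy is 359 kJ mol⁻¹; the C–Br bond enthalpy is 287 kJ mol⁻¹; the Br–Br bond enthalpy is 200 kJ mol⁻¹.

ΔH ≈ −102 kJ

Bonds broken (reactants):
  Br–Br: 1 × 200 = 200
  C–H: 4 × 402 = 1608
  C=C: 1 × 631 = 631
  Σ(broken) = 2439 kJ
Bonds formed (products):
  C–Br: 2 × 287 = 574
  C–C: 1 × 359 = 359
  C–H: 4 × 402 = 1608
  Σ(formed) = 2541 kJ
ΔH = Σ(broken) − Σ(formed) = 2439 − 2541 = −102 kJ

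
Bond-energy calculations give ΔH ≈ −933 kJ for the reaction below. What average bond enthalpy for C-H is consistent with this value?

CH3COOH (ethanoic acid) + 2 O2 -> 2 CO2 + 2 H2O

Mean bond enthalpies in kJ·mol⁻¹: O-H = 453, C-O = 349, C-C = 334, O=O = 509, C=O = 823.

D(C-H) ≈ 398 kJ/mol

Let D be the C-H bond energy.
Σ(broken) = 1×334 + 3×D + 1×349 + 1×823 + 1×453 + 2×509 = 2977 + 3D
Σ(formed) = 4×823 + 4×453 = 5104
ΔH = Σ(broken) − Σ(formed) = (2977 + 3D) − (5104) = −2127 + 3D
Setting this equal to −933 kJ gives 3D = 1194, so D = 398 kJ/mol.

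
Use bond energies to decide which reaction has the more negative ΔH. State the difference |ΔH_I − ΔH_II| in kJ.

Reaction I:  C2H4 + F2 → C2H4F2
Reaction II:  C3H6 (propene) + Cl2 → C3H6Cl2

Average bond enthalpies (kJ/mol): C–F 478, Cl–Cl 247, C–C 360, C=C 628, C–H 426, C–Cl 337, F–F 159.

Reaction I:
  Bonds broken (reactants):
    C–H: 4 × 426 = 1704
    C=C: 1 × 628 = 628
    F–F: 1 × 159 = 159
    Σ(broken) = 2491 kJ
  Bonds formed (products):
    C–C: 1 × 360 = 360
    C–F: 2 × 478 = 956
    C–H: 4 × 426 = 1704
    Σ(formed) = 3020 kJ
  ΔH_I = 2491 − 3020 = −529 kJ
Reaction II:
  Bonds broken (reactants):
    C–C: 1 × 360 = 360
    C–H: 6 × 426 = 2556
    C=C: 1 × 628 = 628
    Cl–Cl: 1 × 247 = 247
    Σ(broken) = 3791 kJ
  Bonds formed (products):
    C–C: 2 × 360 = 720
    C–Cl: 2 × 337 = 674
    C–H: 6 × 426 = 2556
    Σ(formed) = 3950 kJ
  ΔH_II = 3791 − 3950 = −159 kJ
ΔH_I − ΔH_II = −370 kJ, so reaction I has the more negative ΔH; |ΔH_I − ΔH_II| = 370 kJ.

Reaction I, by 370 kJ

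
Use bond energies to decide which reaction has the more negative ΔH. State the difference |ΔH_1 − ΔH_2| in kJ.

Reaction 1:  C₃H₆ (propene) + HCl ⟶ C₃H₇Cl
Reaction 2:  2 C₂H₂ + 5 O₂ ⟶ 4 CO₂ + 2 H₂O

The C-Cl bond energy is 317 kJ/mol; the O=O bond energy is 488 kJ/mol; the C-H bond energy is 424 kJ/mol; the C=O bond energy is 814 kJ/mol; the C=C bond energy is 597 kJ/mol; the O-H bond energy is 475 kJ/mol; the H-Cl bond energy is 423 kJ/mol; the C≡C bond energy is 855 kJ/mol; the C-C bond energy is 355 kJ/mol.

Reaction 2, by 2490 kJ

Reaction 1:
  Bonds broken (reactants):
    C-C: 1 × 355 = 355
    C-H: 6 × 424 = 2544
    C=C: 1 × 597 = 597
    H-Cl: 1 × 423 = 423
    Σ(broken) = 3919 kJ
  Bonds formed (products):
    C-C: 2 × 355 = 710
    C-Cl: 1 × 317 = 317
    C-H: 7 × 424 = 2968
    Σ(formed) = 3995 kJ
  ΔH_1 = 3919 − 3995 = −76 kJ
Reaction 2:
  Bonds broken (reactants):
    C≡C: 2 × 855 = 1710
    C-H: 4 × 424 = 1696
    O=O: 5 × 488 = 2440
    Σ(broken) = 5846 kJ
  Bonds formed (products):
    C=O: 8 × 814 = 6512
    O-H: 4 × 475 = 1900
    Σ(formed) = 8412 kJ
  ΔH_2 = 5846 − 8412 = −2566 kJ
ΔH_1 − ΔH_2 = +2490 kJ, so reaction 2 has the more negative ΔH; |ΔH_1 − ΔH_2| = 2490 kJ.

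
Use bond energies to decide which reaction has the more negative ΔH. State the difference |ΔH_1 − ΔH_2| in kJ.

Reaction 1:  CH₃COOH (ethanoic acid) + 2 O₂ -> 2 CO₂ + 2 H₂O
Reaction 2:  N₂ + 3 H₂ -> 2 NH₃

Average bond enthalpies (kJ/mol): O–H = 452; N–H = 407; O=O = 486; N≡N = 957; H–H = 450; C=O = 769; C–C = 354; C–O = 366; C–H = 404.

Reaction 1, by 624 kJ

Reaction 1:
  Bonds broken (reactants):
    C–C: 1 × 354 = 354
    C–H: 3 × 404 = 1212
    C–O: 1 × 366 = 366
    C=O: 1 × 769 = 769
    O–H: 1 × 452 = 452
    O=O: 2 × 486 = 972
    Σ(broken) = 4125 kJ
  Bonds formed (products):
    C=O: 4 × 769 = 3076
    O–H: 4 × 452 = 1808
    Σ(formed) = 4884 kJ
  ΔH_1 = 4125 − 4884 = −759 kJ
Reaction 2:
  Bonds broken (reactants):
    H–H: 3 × 450 = 1350
    N≡N: 1 × 957 = 957
    Σ(broken) = 2307 kJ
  Bonds formed (products):
    N–H: 6 × 407 = 2442
    Σ(formed) = 2442 kJ
  ΔH_2 = 2307 − 2442 = −135 kJ
ΔH_1 − ΔH_2 = −624 kJ, so reaction 1 has the more negative ΔH; |ΔH_1 − ΔH_2| = 624 kJ.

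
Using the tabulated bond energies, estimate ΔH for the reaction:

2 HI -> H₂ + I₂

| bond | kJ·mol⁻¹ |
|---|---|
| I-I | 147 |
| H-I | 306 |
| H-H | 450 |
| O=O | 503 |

Bonds broken (reactants):
  H-I: 2 × 306 = 612
  Σ(broken) = 612 kJ
Bonds formed (products):
  H-H: 1 × 450 = 450
  I-I: 1 × 147 = 147
  Σ(formed) = 597 kJ
ΔH = Σ(broken) − Σ(formed) = 612 − 597 = +15 kJ

ΔH ≈ +15 kJ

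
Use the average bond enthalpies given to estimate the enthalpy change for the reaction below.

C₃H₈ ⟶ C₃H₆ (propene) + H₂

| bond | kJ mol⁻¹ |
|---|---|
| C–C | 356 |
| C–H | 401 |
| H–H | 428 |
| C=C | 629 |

ΔH ≈ +101 kJ

Bonds broken (reactants):
  C–C: 2 × 356 = 712
  C–H: 8 × 401 = 3208
  Σ(broken) = 3920 kJ
Bonds formed (products):
  C–C: 1 × 356 = 356
  C–H: 6 × 401 = 2406
  C=C: 1 × 629 = 629
  H–H: 1 × 428 = 428
  Σ(formed) = 3819 kJ
ΔH = Σ(broken) − Σ(formed) = 3920 − 3819 = +101 kJ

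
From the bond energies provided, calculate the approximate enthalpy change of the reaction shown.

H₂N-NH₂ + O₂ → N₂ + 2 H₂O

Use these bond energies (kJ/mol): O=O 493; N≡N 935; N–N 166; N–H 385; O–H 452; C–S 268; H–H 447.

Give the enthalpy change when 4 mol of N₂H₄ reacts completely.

ΔH = −2176 kJ

Bonds broken (reactants):
  N–H: 4 × 385 = 1540
  N–N: 1 × 166 = 166
  O=O: 1 × 493 = 493
  Σ(broken) = 2199 kJ
Bonds formed (products):
  N≡N: 1 × 935 = 935
  O–H: 4 × 452 = 1808
  Σ(formed) = 2743 kJ
ΔH = Σ(broken) − Σ(formed) = 2199 − 2743 = −544 kJ
For 4× the reaction as written: 4 × (−544) = −2176 kJ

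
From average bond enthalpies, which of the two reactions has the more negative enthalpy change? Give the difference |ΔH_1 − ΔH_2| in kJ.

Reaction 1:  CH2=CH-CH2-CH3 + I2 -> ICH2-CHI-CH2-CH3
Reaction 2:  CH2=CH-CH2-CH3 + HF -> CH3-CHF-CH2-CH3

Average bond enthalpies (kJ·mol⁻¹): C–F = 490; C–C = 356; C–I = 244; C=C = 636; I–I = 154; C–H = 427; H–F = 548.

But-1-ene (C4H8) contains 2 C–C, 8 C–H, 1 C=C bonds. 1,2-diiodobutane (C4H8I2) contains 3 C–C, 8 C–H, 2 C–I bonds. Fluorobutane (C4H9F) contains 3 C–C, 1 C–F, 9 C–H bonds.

Reaction 2, by 35 kJ

Reaction 1:
  Bonds broken (reactants):
    C–C: 2 × 356 = 712
    C–H: 8 × 427 = 3416
    C=C: 1 × 636 = 636
    I–I: 1 × 154 = 154
    Σ(broken) = 4918 kJ
  Bonds formed (products):
    C–C: 3 × 356 = 1068
    C–H: 8 × 427 = 3416
    C–I: 2 × 244 = 488
    Σ(formed) = 4972 kJ
  ΔH_1 = 4918 − 4972 = −54 kJ
Reaction 2:
  Bonds broken (reactants):
    C–C: 2 × 356 = 712
    C–H: 8 × 427 = 3416
    C=C: 1 × 636 = 636
    H–F: 1 × 548 = 548
    Σ(broken) = 5312 kJ
  Bonds formed (products):
    C–C: 3 × 356 = 1068
    C–F: 1 × 490 = 490
    C–H: 9 × 427 = 3843
    Σ(formed) = 5401 kJ
  ΔH_2 = 5312 − 5401 = −89 kJ
ΔH_1 − ΔH_2 = +35 kJ, so reaction 2 has the more negative ΔH; |ΔH_1 − ΔH_2| = 35 kJ.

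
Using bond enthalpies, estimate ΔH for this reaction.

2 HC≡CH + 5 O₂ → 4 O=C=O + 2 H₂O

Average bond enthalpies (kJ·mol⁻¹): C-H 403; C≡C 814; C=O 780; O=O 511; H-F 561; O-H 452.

Bonds broken (reactants):
  C≡C: 2 × 814 = 1628
  C-H: 4 × 403 = 1612
  O=O: 5 × 511 = 2555
  Σ(broken) = 5795 kJ
Bonds formed (products):
  C=O: 8 × 780 = 6240
  O-H: 4 × 452 = 1808
  Σ(formed) = 8048 kJ
ΔH = Σ(broken) − Σ(formed) = 5795 − 8048 = −2253 kJ

ΔH ≈ −2253 kJ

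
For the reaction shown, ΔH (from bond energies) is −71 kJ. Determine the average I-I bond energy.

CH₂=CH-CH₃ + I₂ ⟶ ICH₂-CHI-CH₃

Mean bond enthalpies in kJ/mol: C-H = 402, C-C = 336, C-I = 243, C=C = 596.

D(I-I) ≈ 155 kJ/mol

Let D be the I-I bond energy.
Σ(broken) = 1×336 + 6×402 + 1×596 + 1×D = 3344 + D
Σ(formed) = 2×336 + 6×402 + 2×243 = 3570
ΔH = Σ(broken) − Σ(formed) = (3344 + D) − (3570) = −226 + D
Setting this equal to −71 kJ gives D = 155 kJ/mol.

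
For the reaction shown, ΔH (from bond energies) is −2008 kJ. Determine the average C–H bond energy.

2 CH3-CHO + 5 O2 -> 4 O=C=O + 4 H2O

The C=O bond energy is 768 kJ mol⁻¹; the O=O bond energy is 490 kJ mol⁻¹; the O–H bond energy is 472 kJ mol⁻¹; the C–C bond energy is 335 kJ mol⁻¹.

Let D be the C–H bond energy.
Σ(broken) = 2×335 + 8×D + 2×768 + 5×490 = 4656 + 8D
Σ(formed) = 8×768 + 8×472 = 9920
ΔH = Σ(broken) − Σ(formed) = (4656 + 8D) − (9920) = −5264 + 8D
Setting this equal to −2008 kJ gives 8D = 3256, so D = 407 kJ/mol.

D(C–H) ≈ 407 kJ/mol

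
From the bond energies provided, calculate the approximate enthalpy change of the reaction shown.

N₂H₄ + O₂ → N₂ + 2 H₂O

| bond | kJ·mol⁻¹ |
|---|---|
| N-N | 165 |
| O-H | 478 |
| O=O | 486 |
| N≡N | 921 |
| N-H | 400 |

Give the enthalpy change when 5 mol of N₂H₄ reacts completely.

Bonds broken (reactants):
  N-H: 4 × 400 = 1600
  N-N: 1 × 165 = 165
  O=O: 1 × 486 = 486
  Σ(broken) = 2251 kJ
Bonds formed (products):
  N≡N: 1 × 921 = 921
  O-H: 4 × 478 = 1912
  Σ(formed) = 2833 kJ
ΔH = Σ(broken) − Σ(formed) = 2251 − 2833 = −582 kJ
For 5× the reaction as written: 5 × (−582) = −2910 kJ

ΔH = −2910 kJ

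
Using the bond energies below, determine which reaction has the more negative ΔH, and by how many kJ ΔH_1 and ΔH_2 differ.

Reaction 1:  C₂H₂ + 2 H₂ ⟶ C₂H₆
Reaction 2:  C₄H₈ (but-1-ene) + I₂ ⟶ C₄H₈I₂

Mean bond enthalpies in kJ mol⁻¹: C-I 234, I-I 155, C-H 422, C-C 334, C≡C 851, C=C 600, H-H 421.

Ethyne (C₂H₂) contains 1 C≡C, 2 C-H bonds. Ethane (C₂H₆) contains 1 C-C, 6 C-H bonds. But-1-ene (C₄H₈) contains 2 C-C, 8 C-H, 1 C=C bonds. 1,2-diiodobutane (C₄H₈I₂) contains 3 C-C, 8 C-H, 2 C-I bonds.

Reaction 1, by 282 kJ

Reaction 1:
  Bonds broken (reactants):
    C≡C: 1 × 851 = 851
    C-H: 2 × 422 = 844
    H-H: 2 × 421 = 842
    Σ(broken) = 2537 kJ
  Bonds formed (products):
    C-C: 1 × 334 = 334
    C-H: 6 × 422 = 2532
    Σ(formed) = 2866 kJ
  ΔH_1 = 2537 − 2866 = −329 kJ
Reaction 2:
  Bonds broken (reactants):
    C-C: 2 × 334 = 668
    C-H: 8 × 422 = 3376
    C=C: 1 × 600 = 600
    I-I: 1 × 155 = 155
    Σ(broken) = 4799 kJ
  Bonds formed (products):
    C-C: 3 × 334 = 1002
    C-H: 8 × 422 = 3376
    C-I: 2 × 234 = 468
    Σ(formed) = 4846 kJ
  ΔH_2 = 4799 − 4846 = −47 kJ
ΔH_1 − ΔH_2 = −282 kJ, so reaction 1 has the more negative ΔH; |ΔH_1 − ΔH_2| = 282 kJ.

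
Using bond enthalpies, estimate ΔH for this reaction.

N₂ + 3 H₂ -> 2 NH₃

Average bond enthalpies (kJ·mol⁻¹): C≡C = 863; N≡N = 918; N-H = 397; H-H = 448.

ΔH ≈ −120 kJ

Bonds broken (reactants):
  H-H: 3 × 448 = 1344
  N≡N: 1 × 918 = 918
  Σ(broken) = 2262 kJ
Bonds formed (products):
  N-H: 6 × 397 = 2382
  Σ(formed) = 2382 kJ
ΔH = Σ(broken) − Σ(formed) = 2262 − 2382 = −120 kJ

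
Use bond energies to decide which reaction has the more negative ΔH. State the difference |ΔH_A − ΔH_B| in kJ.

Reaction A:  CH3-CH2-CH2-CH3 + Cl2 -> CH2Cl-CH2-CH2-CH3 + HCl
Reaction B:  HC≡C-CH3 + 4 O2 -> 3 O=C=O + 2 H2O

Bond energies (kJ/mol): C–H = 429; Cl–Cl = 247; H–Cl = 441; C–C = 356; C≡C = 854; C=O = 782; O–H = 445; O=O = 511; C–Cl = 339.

Reaction A:
  Bonds broken (reactants):
    C–C: 3 × 356 = 1068
    C–H: 10 × 429 = 4290
    Cl–Cl: 1 × 247 = 247
    Σ(broken) = 5605 kJ
  Bonds formed (products):
    C–C: 3 × 356 = 1068
    C–Cl: 1 × 339 = 339
    C–H: 9 × 429 = 3861
    H–Cl: 1 × 441 = 441
    Σ(formed) = 5709 kJ
  ΔH_A = 5605 − 5709 = −104 kJ
Reaction B:
  Bonds broken (reactants):
    C≡C: 1 × 854 = 854
    C–C: 1 × 356 = 356
    C–H: 4 × 429 = 1716
    O=O: 4 × 511 = 2044
    Σ(broken) = 4970 kJ
  Bonds formed (products):
    C=O: 6 × 782 = 4692
    O–H: 4 × 445 = 1780
    Σ(formed) = 6472 kJ
  ΔH_B = 4970 − 6472 = −1502 kJ
ΔH_A − ΔH_B = +1398 kJ, so reaction B has the more negative ΔH; |ΔH_A − ΔH_B| = 1398 kJ.

Reaction B, by 1398 kJ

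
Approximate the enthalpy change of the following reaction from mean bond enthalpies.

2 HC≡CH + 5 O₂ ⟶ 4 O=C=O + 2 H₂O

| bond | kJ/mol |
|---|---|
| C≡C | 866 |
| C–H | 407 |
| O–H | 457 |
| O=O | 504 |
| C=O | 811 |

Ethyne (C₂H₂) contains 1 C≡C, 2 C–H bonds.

Bonds broken (reactants):
  C≡C: 2 × 866 = 1732
  C–H: 4 × 407 = 1628
  O=O: 5 × 504 = 2520
  Σ(broken) = 5880 kJ
Bonds formed (products):
  C=O: 8 × 811 = 6488
  O–H: 4 × 457 = 1828
  Σ(formed) = 8316 kJ
ΔH = Σ(broken) − Σ(formed) = 5880 − 8316 = −2436 kJ

ΔH ≈ −2436 kJ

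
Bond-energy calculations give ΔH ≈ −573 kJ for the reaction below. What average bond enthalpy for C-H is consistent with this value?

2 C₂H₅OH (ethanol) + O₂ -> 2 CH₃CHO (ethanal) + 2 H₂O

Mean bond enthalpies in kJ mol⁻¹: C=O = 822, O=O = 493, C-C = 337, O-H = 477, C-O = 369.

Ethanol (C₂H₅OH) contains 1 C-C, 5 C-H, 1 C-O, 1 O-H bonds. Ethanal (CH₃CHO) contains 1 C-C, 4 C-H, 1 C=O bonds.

D(C-H) ≈ 397 kJ/mol

Let D be the C-H bond energy.
Σ(broken) = 2×337 + 10×D + 2×369 + 2×477 + 1×493 = 2859 + 10D
Σ(formed) = 2×337 + 8×D + 2×822 + 4×477 = 4226 + 8D
ΔH = Σ(broken) − Σ(formed) = (2859 + 10D) − (4226 + 8D) = −1367 + 2D
Setting this equal to −573 kJ gives 2D = 794, so D = 397 kJ/mol.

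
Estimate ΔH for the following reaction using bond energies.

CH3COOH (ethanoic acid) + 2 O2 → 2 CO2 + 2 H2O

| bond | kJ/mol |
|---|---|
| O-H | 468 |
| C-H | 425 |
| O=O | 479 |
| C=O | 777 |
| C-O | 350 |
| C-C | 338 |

Bonds broken (reactants):
  C-C: 1 × 338 = 338
  C-H: 3 × 425 = 1275
  C-O: 1 × 350 = 350
  C=O: 1 × 777 = 777
  O-H: 1 × 468 = 468
  O=O: 2 × 479 = 958
  Σ(broken) = 4166 kJ
Bonds formed (products):
  C=O: 4 × 777 = 3108
  O-H: 4 × 468 = 1872
  Σ(formed) = 4980 kJ
ΔH = Σ(broken) − Σ(formed) = 4166 − 4980 = −814 kJ

ΔH ≈ −814 kJ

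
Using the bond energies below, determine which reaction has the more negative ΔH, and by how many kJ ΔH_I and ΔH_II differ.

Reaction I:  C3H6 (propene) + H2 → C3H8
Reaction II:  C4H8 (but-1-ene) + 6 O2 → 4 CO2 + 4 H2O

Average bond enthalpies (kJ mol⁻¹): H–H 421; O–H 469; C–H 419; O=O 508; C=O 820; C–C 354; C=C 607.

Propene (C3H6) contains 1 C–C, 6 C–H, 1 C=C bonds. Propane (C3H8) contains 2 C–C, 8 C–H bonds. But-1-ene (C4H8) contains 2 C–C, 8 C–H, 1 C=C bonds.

Reaction I:
  Bonds broken (reactants):
    C–C: 1 × 354 = 354
    C–H: 6 × 419 = 2514
    C=C: 1 × 607 = 607
    H–H: 1 × 421 = 421
    Σ(broken) = 3896 kJ
  Bonds formed (products):
    C–C: 2 × 354 = 708
    C–H: 8 × 419 = 3352
    Σ(formed) = 4060 kJ
  ΔH_I = 3896 − 4060 = −164 kJ
Reaction II:
  Bonds broken (reactants):
    C–C: 2 × 354 = 708
    C–H: 8 × 419 = 3352
    C=C: 1 × 607 = 607
    O=O: 6 × 508 = 3048
    Σ(broken) = 7715 kJ
  Bonds formed (products):
    C=O: 8 × 820 = 6560
    O–H: 8 × 469 = 3752
    Σ(formed) = 10312 kJ
  ΔH_II = 7715 − 10312 = −2597 kJ
ΔH_I − ΔH_II = +2433 kJ, so reaction II has the more negative ΔH; |ΔH_I − ΔH_II| = 2433 kJ.

Reaction II, by 2433 kJ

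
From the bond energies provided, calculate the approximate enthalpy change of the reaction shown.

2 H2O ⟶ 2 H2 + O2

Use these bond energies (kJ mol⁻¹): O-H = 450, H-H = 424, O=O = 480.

Bonds broken (reactants):
  O-H: 4 × 450 = 1800
  Σ(broken) = 1800 kJ
Bonds formed (products):
  H-H: 2 × 424 = 848
  O=O: 1 × 480 = 480
  Σ(formed) = 1328 kJ
ΔH = Σ(broken) − Σ(formed) = 1800 − 1328 = +472 kJ

ΔH ≈ +472 kJ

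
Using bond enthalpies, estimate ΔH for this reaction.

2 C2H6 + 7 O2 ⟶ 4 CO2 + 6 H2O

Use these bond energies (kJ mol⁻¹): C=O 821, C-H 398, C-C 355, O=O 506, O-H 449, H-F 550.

Bonds broken (reactants):
  C-C: 2 × 355 = 710
  C-H: 12 × 398 = 4776
  O=O: 7 × 506 = 3542
  Σ(broken) = 9028 kJ
Bonds formed (products):
  C=O: 8 × 821 = 6568
  O-H: 12 × 449 = 5388
  Σ(formed) = 11956 kJ
ΔH = Σ(broken) − Σ(formed) = 9028 − 11956 = −2928 kJ

ΔH ≈ −2928 kJ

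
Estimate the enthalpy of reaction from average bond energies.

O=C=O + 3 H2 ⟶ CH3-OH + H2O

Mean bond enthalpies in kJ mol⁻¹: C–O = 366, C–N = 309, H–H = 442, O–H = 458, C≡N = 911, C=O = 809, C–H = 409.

ΔH ≈ −23 kJ

Bonds broken (reactants):
  C=O: 2 × 809 = 1618
  H–H: 3 × 442 = 1326
  Σ(broken) = 2944 kJ
Bonds formed (products):
  C–H: 3 × 409 = 1227
  C–O: 1 × 366 = 366
  O–H: 3 × 458 = 1374
  Σ(formed) = 2967 kJ
ΔH = Σ(broken) − Σ(formed) = 2944 − 2967 = −23 kJ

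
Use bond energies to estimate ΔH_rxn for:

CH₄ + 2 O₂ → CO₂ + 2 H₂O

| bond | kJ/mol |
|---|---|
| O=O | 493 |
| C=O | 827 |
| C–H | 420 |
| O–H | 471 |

ΔH ≈ −872 kJ

Bonds broken (reactants):
  C–H: 4 × 420 = 1680
  O=O: 2 × 493 = 986
  Σ(broken) = 2666 kJ
Bonds formed (products):
  C=O: 2 × 827 = 1654
  O–H: 4 × 471 = 1884
  Σ(formed) = 3538 kJ
ΔH = Σ(broken) − Σ(formed) = 2666 − 3538 = −872 kJ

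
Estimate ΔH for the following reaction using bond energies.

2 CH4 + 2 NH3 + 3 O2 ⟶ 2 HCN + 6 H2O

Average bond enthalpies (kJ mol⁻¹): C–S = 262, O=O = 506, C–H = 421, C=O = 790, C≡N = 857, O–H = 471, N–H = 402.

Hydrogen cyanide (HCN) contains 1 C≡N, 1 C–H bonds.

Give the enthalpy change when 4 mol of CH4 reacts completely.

Bonds broken (reactants):
  C–H: 8 × 421 = 3368
  N–H: 6 × 402 = 2412
  O=O: 3 × 506 = 1518
  Σ(broken) = 7298 kJ
Bonds formed (products):
  C≡N: 2 × 857 = 1714
  C–H: 2 × 421 = 842
  O–H: 12 × 471 = 5652
  Σ(formed) = 8208 kJ
ΔH = Σ(broken) − Σ(formed) = 7298 − 8208 = −910 kJ
For 2× the reaction as written: 2 × (−910) = −1820 kJ

ΔH = −1820 kJ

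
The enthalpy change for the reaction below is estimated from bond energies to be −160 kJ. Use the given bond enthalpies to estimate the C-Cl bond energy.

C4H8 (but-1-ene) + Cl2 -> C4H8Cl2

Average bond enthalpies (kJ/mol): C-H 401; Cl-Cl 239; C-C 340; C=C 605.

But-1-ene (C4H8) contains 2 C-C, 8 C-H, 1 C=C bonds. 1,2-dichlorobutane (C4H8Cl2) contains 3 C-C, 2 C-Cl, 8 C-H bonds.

Let D be the C-Cl bond energy.
Σ(broken) = 2×340 + 8×401 + 1×605 + 1×239 = 4732
Σ(formed) = 3×340 + 2×D + 8×401 = 4228 + 2D
ΔH = Σ(broken) − Σ(formed) = (4732) − (4228 + 2D) = +504 − 2D
Setting this equal to −160 kJ gives 2D = 664, so D = 332 kJ/mol.

D(C-Cl) ≈ 332 kJ/mol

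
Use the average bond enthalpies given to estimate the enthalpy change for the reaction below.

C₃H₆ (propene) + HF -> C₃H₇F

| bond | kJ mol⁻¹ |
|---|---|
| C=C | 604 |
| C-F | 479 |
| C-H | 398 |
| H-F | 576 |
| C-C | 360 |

ΔH ≈ −57 kJ

Bonds broken (reactants):
  C-C: 1 × 360 = 360
  C-H: 6 × 398 = 2388
  C=C: 1 × 604 = 604
  H-F: 1 × 576 = 576
  Σ(broken) = 3928 kJ
Bonds formed (products):
  C-C: 2 × 360 = 720
  C-F: 1 × 479 = 479
  C-H: 7 × 398 = 2786
  Σ(formed) = 3985 kJ
ΔH = Σ(broken) − Σ(formed) = 3928 − 3985 = −57 kJ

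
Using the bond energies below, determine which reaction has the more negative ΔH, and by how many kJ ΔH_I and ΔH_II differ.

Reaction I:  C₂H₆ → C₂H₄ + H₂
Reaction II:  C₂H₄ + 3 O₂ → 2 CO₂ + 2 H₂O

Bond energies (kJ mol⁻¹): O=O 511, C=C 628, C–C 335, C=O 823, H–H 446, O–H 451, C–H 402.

Reaction I:
  Bonds broken (reactants):
    C–C: 1 × 335 = 335
    C–H: 6 × 402 = 2412
    Σ(broken) = 2747 kJ
  Bonds formed (products):
    C–H: 4 × 402 = 1608
    C=C: 1 × 628 = 628
    H–H: 1 × 446 = 446
    Σ(formed) = 2682 kJ
  ΔH_I = 2747 − 2682 = +65 kJ
Reaction II:
  Bonds broken (reactants):
    C–H: 4 × 402 = 1608
    C=C: 1 × 628 = 628
    O=O: 3 × 511 = 1533
    Σ(broken) = 3769 kJ
  Bonds formed (products):
    C=O: 4 × 823 = 3292
    O–H: 4 × 451 = 1804
    Σ(formed) = 5096 kJ
  ΔH_II = 3769 − 5096 = −1327 kJ
ΔH_I − ΔH_II = +1392 kJ, so reaction II has the more negative ΔH; |ΔH_I − ΔH_II| = 1392 kJ.

Reaction II, by 1392 kJ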